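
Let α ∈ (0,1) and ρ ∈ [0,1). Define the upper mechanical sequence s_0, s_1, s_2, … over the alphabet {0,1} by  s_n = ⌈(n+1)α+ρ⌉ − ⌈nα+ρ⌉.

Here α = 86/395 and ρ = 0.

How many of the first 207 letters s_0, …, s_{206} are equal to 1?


#1s = Σ_{n=0}^{206} s_n = Σ_{n=0}^{206} (⌈(n+1)α+ρ⌉ − ⌈nα+ρ⌉)
the sum telescopes: every ⌈nα+ρ⌉ with 0 < n < 207 appears once with + and once with −, leaving ⌈207α+ρ⌉ − ⌈0·α+ρ⌉
207α + ρ = (207·86) / 395 = 17802/395
ρ = 0/395
⌈17802/395⌉ = 46,  ⌈0/395⌉ = 0
#1s = 46 − 0 = 46

46


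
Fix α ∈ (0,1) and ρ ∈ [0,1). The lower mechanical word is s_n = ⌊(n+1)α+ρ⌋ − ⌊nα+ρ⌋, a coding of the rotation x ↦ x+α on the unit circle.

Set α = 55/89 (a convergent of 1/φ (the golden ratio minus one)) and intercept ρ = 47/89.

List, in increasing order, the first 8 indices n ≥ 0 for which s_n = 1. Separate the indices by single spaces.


n=0: ⌊102/89⌋−⌊47/89⌋ = 1−0 = 1  ← one
n=1: ⌊157/89⌋−⌊102/89⌋ = 1−1 = 0
n=2: ⌊212/89⌋−⌊157/89⌋ = 2−1 = 1  ← one
n=3: ⌊267/89⌋−⌊212/89⌋ = 3−2 = 1  ← one
n=4: ⌊322/89⌋−⌊267/89⌋ = 3−3 = 0
n=5: ⌊377/89⌋−⌊322/89⌋ = 4−3 = 1  ← one
n=6: ⌊432/89⌋−⌊377/89⌋ = 4−4 = 0
n=7: ⌊487/89⌋−⌊432/89⌋ = 5−4 = 1  ← one
n=8: ⌊542/89⌋−⌊487/89⌋ = 6−5 = 1  ← one
n=9: ⌊597/89⌋−⌊542/89⌋ = 6−6 = 0
n=10: ⌊652/89⌋−⌊597/89⌋ = 7−6 = 1  ← one
n=11: ⌊707/89⌋−⌊652/89⌋ = 7−7 = 0
n=12: ⌊762/89⌋−⌊707/89⌋ = 8−7 = 1  ← one
positions of the first 8 ones: 0 2 3 5 7 8 10 12

0 2 3 5 7 8 10 12


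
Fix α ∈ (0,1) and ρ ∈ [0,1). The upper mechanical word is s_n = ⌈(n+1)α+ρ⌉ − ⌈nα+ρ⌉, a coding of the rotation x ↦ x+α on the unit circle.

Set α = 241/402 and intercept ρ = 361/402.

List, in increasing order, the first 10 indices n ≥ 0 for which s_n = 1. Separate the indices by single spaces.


0 1 3 5 6 8 10 11 13 15

n=0: ⌈602/402⌉−⌈361/402⌉ = 2−1 = 1  ← one
n=1: ⌈843/402⌉−⌈602/402⌉ = 3−2 = 1  ← one
n=2: ⌈1084/402⌉−⌈843/402⌉ = 3−3 = 0
n=3: ⌈1325/402⌉−⌈1084/402⌉ = 4−3 = 1  ← one
n=4: ⌈1566/402⌉−⌈1325/402⌉ = 4−4 = 0
n=5: ⌈1807/402⌉−⌈1566/402⌉ = 5−4 = 1  ← one
n=6: ⌈2048/402⌉−⌈1807/402⌉ = 6−5 = 1  ← one
n=7: ⌈2289/402⌉−⌈2048/402⌉ = 6−6 = 0
n=8: ⌈2530/402⌉−⌈2289/402⌉ = 7−6 = 1  ← one
n=9: ⌈2771/402⌉−⌈2530/402⌉ = 7−7 = 0
n=10: ⌈3012/402⌉−⌈2771/402⌉ = 8−7 = 1  ← one
n=11: ⌈3253/402⌉−⌈3012/402⌉ = 9−8 = 1  ← one
n=12: ⌈3494/402⌉−⌈3253/402⌉ = 9−9 = 0
n=13: ⌈3735/402⌉−⌈3494/402⌉ = 10−9 = 1  ← one
n=14: ⌈3976/402⌉−⌈3735/402⌉ = 10−10 = 0
n=15: ⌈4217/402⌉−⌈3976/402⌉ = 11−10 = 1  ← one
positions of the first 10 ones: 0 1 3 5 6 8 10 11 13 15


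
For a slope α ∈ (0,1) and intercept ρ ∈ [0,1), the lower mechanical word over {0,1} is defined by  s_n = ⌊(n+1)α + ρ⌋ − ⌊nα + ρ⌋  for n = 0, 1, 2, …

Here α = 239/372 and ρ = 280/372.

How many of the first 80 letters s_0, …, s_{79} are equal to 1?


#1s = Σ_{n=0}^{79} s_n = Σ_{n=0}^{79} (⌊(n+1)α+ρ⌋ − ⌊nα+ρ⌋)
the sum telescopes: every ⌊nα+ρ⌋ with 0 < n < 80 appears once with + and once with −, leaving ⌊80α+ρ⌋ − ⌊0·α+ρ⌋
80α + ρ = (80·239 + 280) / 372 = 19400/372
ρ = 280/372
⌊19400/372⌋ = 52,  ⌊280/372⌋ = 0
#1s = 52 − 0 = 52

52


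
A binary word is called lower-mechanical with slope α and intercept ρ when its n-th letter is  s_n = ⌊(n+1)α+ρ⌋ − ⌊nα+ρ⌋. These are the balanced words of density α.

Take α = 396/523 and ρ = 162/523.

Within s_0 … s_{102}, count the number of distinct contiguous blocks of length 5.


t_n = ⌊(n·396+162)/523⌋ for n = 0 … 103:
  n=0…9: ⌊162/523⌋=0 ⌊558/523⌋=1 ⌊954/523⌋=1 ⌊1350/523⌋=2 ⌊1746/523⌋=3 ⌊2142/523⌋=4 ⌊2538/523⌋=4 ⌊2934/523⌋=5 ⌊3330/523⌋=6 ⌊3726/523⌋=7
  n=10…19: ⌊4122/523⌋=7 ⌊4518/523⌋=8 ⌊4914/523⌋=9 ⌊5310/523⌋=10 ⌊5706/523⌋=10 ⌊6102/523⌋=11 ⌊6498/523⌋=12 ⌊6894/523⌋=13 ⌊7290/523⌋=13 ⌊7686/523⌋=14
  n=20…29: ⌊8082/523⌋=15 ⌊8478/523⌋=16 ⌊8874/523⌋=16 ⌊9270/523⌋=17 ⌊9666/523⌋=18 ⌊10062/523⌋=19 ⌊10458/523⌋=19 ⌊10854/523⌋=20 ⌊11250/523⌋=21 ⌊11646/523⌋=22
  n=30…39: ⌊12042/523⌋=23 ⌊12438/523⌋=23 ⌊12834/523⌋=24 ⌊13230/523⌋=25 ⌊13626/523⌋=26 ⌊14022/523⌋=26 ⌊14418/523⌋=27 ⌊14814/523⌋=28 ⌊15210/523⌋=29 ⌊15606/523⌋=29
  n=40…49: ⌊16002/523⌋=30 ⌊16398/523⌋=31 ⌊16794/523⌋=32 ⌊17190/523⌋=32 ⌊17586/523⌋=33 ⌊17982/523⌋=34 ⌊18378/523⌋=35 ⌊18774/523⌋=35 ⌊19170/523⌋=36 ⌊19566/523⌋=37
  n=50…59: ⌊19962/523⌋=38 ⌊20358/523⌋=38 ⌊20754/523⌋=39 ⌊21150/523⌋=40 ⌊21546/523⌋=41 ⌊21942/523⌋=41 ⌊22338/523⌋=42 ⌊22734/523⌋=43 ⌊23130/523⌋=44 ⌊23526/523⌋=44
  n=60…69: ⌊23922/523⌋=45 ⌊24318/523⌋=46 ⌊24714/523⌋=47 ⌊25110/523⌋=48 ⌊25506/523⌋=48 ⌊25902/523⌋=49 ⌊26298/523⌋=50 ⌊26694/523⌋=51 ⌊27090/523⌋=51 ⌊27486/523⌋=52
  n=70…79: ⌊27882/523⌋=53 ⌊28278/523⌋=54 ⌊28674/523⌋=54 ⌊29070/523⌋=55 ⌊29466/523⌋=56 ⌊29862/523⌋=57 ⌊30258/523⌋=57 ⌊30654/523⌋=58 ⌊31050/523⌋=59 ⌊31446/523⌋=60
  n=80…89: ⌊31842/523⌋=60 ⌊32238/523⌋=61 ⌊32634/523⌋=62 ⌊33030/523⌋=63 ⌊33426/523⌋=63 ⌊33822/523⌋=64 ⌊34218/523⌋=65 ⌊34614/523⌋=66 ⌊35010/523⌋=66 ⌊35406/523⌋=67
  n=90…99: ⌊35802/523⌋=68 ⌊36198/523⌋=69 ⌊36594/523⌋=69 ⌊36990/523⌋=70 ⌊37386/523⌋=71 ⌊37782/523⌋=72 ⌊38178/523⌋=72 ⌊38574/523⌋=73 ⌊38970/523⌋=74 ⌊39366/523⌋=75
  n=100…103: ⌊39762/523⌋=76 ⌊40158/523⌋=76 ⌊40554/523⌋=77 ⌊40950/523⌋=78
s_n = t_(n+1) − t_n for n = 0 … 102 gives
prefix = 1011101110111011101110111011110111011101110111011101110111011110111011101110111011101110111011101111011
slide a length-5 window over [0..4] … [98..102] (99 windows); first occurrence of each distinct factor:
  [  0..  4] 10111
  [  1..  5] 01110
  [  2..  6] 11101
  [  3..  7] 11011
  [ 25.. 29] 01111
  [ 26.. 30] 11110
  (the other 93 windows repeat one of these)
distinct factors: {01110, 01111, 10111, 11011, 11101, 11110}
count = 6  (Sturmian bound for length 5 is 6)

6


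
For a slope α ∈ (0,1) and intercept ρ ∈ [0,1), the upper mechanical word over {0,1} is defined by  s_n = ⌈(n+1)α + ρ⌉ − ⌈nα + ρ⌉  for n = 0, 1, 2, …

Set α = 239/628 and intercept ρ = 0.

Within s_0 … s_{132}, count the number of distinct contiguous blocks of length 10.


11

t_n = ⌈(n·239)/628⌉ for n = 0 … 133:
  n=0…9: ⌈0/628⌉=0 ⌈239/628⌉=1 ⌈478/628⌉=1 ⌈717/628⌉=2 ⌈956/628⌉=2 ⌈1195/628⌉=2 ⌈1434/628⌉=3 ⌈1673/628⌉=3 ⌈1912/628⌉=4 ⌈2151/628⌉=4
  n=10…19: ⌈2390/628⌉=4 ⌈2629/628⌉=5 ⌈2868/628⌉=5 ⌈3107/628⌉=5 ⌈3346/628⌉=6 ⌈3585/628⌉=6 ⌈3824/628⌉=7 ⌈4063/628⌉=7 ⌈4302/628⌉=7 ⌈4541/628⌉=8
  n=20…29: ⌈4780/628⌉=8 ⌈5019/628⌉=8 ⌈5258/628⌉=9 ⌈5497/628⌉=9 ⌈5736/628⌉=10 ⌈5975/628⌉=10 ⌈6214/628⌉=10 ⌈6453/628⌉=11 ⌈6692/628⌉=11 ⌈6931/628⌉=12
  n=30…39: ⌈7170/628⌉=12 ⌈7409/628⌉=12 ⌈7648/628⌉=13 ⌈7887/628⌉=13 ⌈8126/628⌉=13 ⌈8365/628⌉=14 ⌈8604/628⌉=14 ⌈8843/628⌉=15 ⌈9082/628⌉=15 ⌈9321/628⌉=15
  n=40…49: ⌈9560/628⌉=16 ⌈9799/628⌉=16 ⌈10038/628⌉=16 ⌈10277/628⌉=17 ⌈10516/628⌉=17 ⌈10755/628⌉=18 ⌈10994/628⌉=18 ⌈11233/628⌉=18 ⌈11472/628⌉=19 ⌈11711/628⌉=19
  n=50…59: ⌈11950/628⌉=20 ⌈12189/628⌉=20 ⌈12428/628⌉=20 ⌈12667/628⌉=21 ⌈12906/628⌉=21 ⌈13145/628⌉=21 ⌈13384/628⌉=22 ⌈13623/628⌉=22 ⌈13862/628⌉=23 ⌈14101/628⌉=23
  n=60…69: ⌈14340/628⌉=23 ⌈14579/628⌉=24 ⌈14818/628⌉=24 ⌈15057/628⌉=24 ⌈15296/628⌉=25 ⌈15535/628⌉=25 ⌈15774/628⌉=26 ⌈16013/628⌉=26 ⌈16252/628⌉=26 ⌈16491/628⌉=27
  n=70…79: ⌈16730/628⌉=27 ⌈16969/628⌉=28 ⌈17208/628⌉=28 ⌈17447/628⌉=28 ⌈17686/628⌉=29 ⌈17925/628⌉=29 ⌈18164/628⌉=29 ⌈18403/628⌉=30 ⌈18642/628⌉=30 ⌈18881/628⌉=31
  n=80…89: ⌈19120/628⌉=31 ⌈19359/628⌉=31 ⌈19598/628⌉=32 ⌈19837/628⌉=32 ⌈20076/628⌉=32 ⌈20315/628⌉=33 ⌈20554/628⌉=33 ⌈20793/628⌉=34 ⌈21032/628⌉=34 ⌈21271/628⌉=34
  n=90…99: ⌈21510/628⌉=35 ⌈21749/628⌉=35 ⌈21988/628⌉=36 ⌈22227/628⌉=36 ⌈22466/628⌉=36 ⌈22705/628⌉=37 ⌈22944/628⌉=37 ⌈23183/628⌉=37 ⌈23422/628⌉=38 ⌈23661/628⌉=38
  n=100…109: ⌈23900/628⌉=39 ⌈24139/628⌉=39 ⌈24378/628⌉=39 ⌈24617/628⌉=40 ⌈24856/628⌉=40 ⌈25095/628⌉=40 ⌈25334/628⌉=41 ⌈25573/628⌉=41 ⌈25812/628⌉=42 ⌈26051/628⌉=42
  n=110…119: ⌈26290/628⌉=42 ⌈26529/628⌉=43 ⌈26768/628⌉=43 ⌈27007/628⌉=44 ⌈27246/628⌉=44 ⌈27485/628⌉=44 ⌈27724/628⌉=45 ⌈27963/628⌉=45 ⌈28202/628⌉=45 ⌈28441/628⌉=46
  n=120…129: ⌈28680/628⌉=46 ⌈28919/628⌉=47 ⌈29158/628⌉=47 ⌈29397/628⌉=47 ⌈29636/628⌉=48 ⌈29875/628⌉=48 ⌈30114/628⌉=48 ⌈30353/628⌉=49 ⌈30592/628⌉=49 ⌈30831/628⌉=50
  n=130…133: ⌈31070/628⌉=50 ⌈31309/628⌉=50 ⌈31548/628⌉=51 ⌈31787/628⌉=51
s_n = t_(n+1) − t_n for n = 0 … 132 gives
prefix = 1010010100100101001001010010100100101001001010010100100101001001010010100100101001001010010100100101001001010010100100101001001010010
slide a length-10 window over [0..9] … [123..132] (124 windows); first occurrence of each distinct factor:
  [  0..  9] 1010010100
  [  1.. 10] 0100101001
  [  2.. 11] 1001010010
  [  3.. 12] 0010100100
  [  4.. 13] 0101001001
  [  5.. 14] 1010010010
  [  6.. 15] 0100100101
  [  7.. 16] 1001001010
  [  8.. 17] 0010010100
  [ 19.. 28] 0010100101
  [ 20.. 29] 0101001010
  (the other 113 windows repeat one of these)
distinct factors: {0010010100, 0010100100, 0010100101, 0100100101, 0100101001, 0101001001, 0101001010, 1001001010, 1001010010, 1010010010, 1010010100}
count = 11  (Sturmian bound for length 10 is 11)


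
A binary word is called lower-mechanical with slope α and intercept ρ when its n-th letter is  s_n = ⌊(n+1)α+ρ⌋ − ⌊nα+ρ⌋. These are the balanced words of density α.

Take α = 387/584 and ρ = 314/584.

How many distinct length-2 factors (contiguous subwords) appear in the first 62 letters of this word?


3

t_n = ⌊(n·387+314)/584⌋ for n = 0 … 62:
  n=0…9: ⌊314/584⌋=0 ⌊701/584⌋=1 ⌊1088/584⌋=1 ⌊1475/584⌋=2 ⌊1862/584⌋=3 ⌊2249/584⌋=3 ⌊2636/584⌋=4 ⌊3023/584⌋=5 ⌊3410/584⌋=5 ⌊3797/584⌋=6
  n=10…19: ⌊4184/584⌋=7 ⌊4571/584⌋=7 ⌊4958/584⌋=8 ⌊5345/584⌋=9 ⌊5732/584⌋=9 ⌊6119/584⌋=10 ⌊6506/584⌋=11 ⌊6893/584⌋=11 ⌊7280/584⌋=12 ⌊7667/584⌋=13
  n=20…29: ⌊8054/584⌋=13 ⌊8441/584⌋=14 ⌊8828/584⌋=15 ⌊9215/584⌋=15 ⌊9602/584⌋=16 ⌊9989/584⌋=17 ⌊10376/584⌋=17 ⌊10763/584⌋=18 ⌊11150/584⌋=19 ⌊11537/584⌋=19
  n=30…39: ⌊11924/584⌋=20 ⌊12311/584⌋=21 ⌊12698/584⌋=21 ⌊13085/584⌋=22 ⌊13472/584⌋=23 ⌊13859/584⌋=23 ⌊14246/584⌋=24 ⌊14633/584⌋=25 ⌊15020/584⌋=25 ⌊15407/584⌋=26
  n=40…49: ⌊15794/584⌋=27 ⌊16181/584⌋=27 ⌊16568/584⌋=28 ⌊16955/584⌋=29 ⌊17342/584⌋=29 ⌊17729/584⌋=30 ⌊18116/584⌋=31 ⌊18503/584⌋=31 ⌊18890/584⌋=32 ⌊19277/584⌋=33
  n=50…59: ⌊19664/584⌋=33 ⌊20051/584⌋=34 ⌊20438/584⌋=34 ⌊20825/584⌋=35 ⌊21212/584⌋=36 ⌊21599/584⌋=36 ⌊21986/584⌋=37 ⌊22373/584⌋=38 ⌊22760/584⌋=38 ⌊23147/584⌋=39
  n=60…62: ⌊23534/584⌋=40 ⌊23921/584⌋=40 ⌊24308/584⌋=41
s_n = t_(n+1) − t_n for n = 0 … 61 gives
prefix = 10110110110110110110110110110110110110110110110110101101101101
slide a length-2 window over [0..1] … [60..61] (61 windows); first occurrence of each distinct factor:
  [  0..  1] 10
  [  1..  2] 01
  [  2..  3] 11
  (the other 58 windows repeat one of these)
distinct factors: {01, 10, 11}
count = 3  (Sturmian bound for length 2 is 3)


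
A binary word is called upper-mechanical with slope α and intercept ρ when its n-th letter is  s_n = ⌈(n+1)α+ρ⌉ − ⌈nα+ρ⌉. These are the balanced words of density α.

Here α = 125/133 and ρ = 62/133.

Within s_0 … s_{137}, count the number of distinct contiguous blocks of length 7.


8

t_n = ⌈(n·125+62)/133⌉ for n = 0 … 138:
  n=0…9: ⌈62/133⌉=1 ⌈187/133⌉=2 ⌈312/133⌉=3 ⌈437/133⌉=4 ⌈562/133⌉=5 ⌈687/133⌉=6 ⌈812/133⌉=7 ⌈937/133⌉=8 ⌈1062/133⌉=8 ⌈1187/133⌉=9
  n=10…19: ⌈1312/133⌉=10 ⌈1437/133⌉=11 ⌈1562/133⌉=12 ⌈1687/133⌉=13 ⌈1812/133⌉=14 ⌈1937/133⌉=15 ⌈2062/133⌉=16 ⌈2187/133⌉=17 ⌈2312/133⌉=18 ⌈2437/133⌉=19
  n=20…29: ⌈2562/133⌉=20 ⌈2687/133⌉=21 ⌈2812/133⌉=22 ⌈2937/133⌉=23 ⌈3062/133⌉=24 ⌈3187/133⌉=24 ⌈3312/133⌉=25 ⌈3437/133⌉=26 ⌈3562/133⌉=27 ⌈3687/133⌉=28
  n=30…39: ⌈3812/133⌉=29 ⌈3937/133⌉=30 ⌈4062/133⌉=31 ⌈4187/133⌉=32 ⌈4312/133⌉=33 ⌈4437/133⌉=34 ⌈4562/133⌉=35 ⌈4687/133⌉=36 ⌈4812/133⌉=37 ⌈4937/133⌉=38
  n=40…49: ⌈5062/133⌉=39 ⌈5187/133⌉=39 ⌈5312/133⌉=40 ⌈5437/133⌉=41 ⌈5562/133⌉=42 ⌈5687/133⌉=43 ⌈5812/133⌉=44 ⌈5937/133⌉=45 ⌈6062/133⌉=46 ⌈6187/133⌉=47
  n=50…59: ⌈6312/133⌉=48 ⌈6437/133⌉=49 ⌈6562/133⌉=50 ⌈6687/133⌉=51 ⌈6812/133⌉=52 ⌈6937/133⌉=53 ⌈7062/133⌉=54 ⌈7187/133⌉=55 ⌈7312/133⌉=55 ⌈7437/133⌉=56
  n=60…69: ⌈7562/133⌉=57 ⌈7687/133⌉=58 ⌈7812/133⌉=59 ⌈7937/133⌉=60 ⌈8062/133⌉=61 ⌈8187/133⌉=62 ⌈8312/133⌉=63 ⌈8437/133⌉=64 ⌈8562/133⌉=65 ⌈8687/133⌉=66
  n=70…79: ⌈8812/133⌉=67 ⌈8937/133⌉=68 ⌈9062/133⌉=69 ⌈9187/133⌉=70 ⌈9312/133⌉=71 ⌈9437/133⌉=71 ⌈9562/133⌉=72 ⌈9687/133⌉=73 ⌈9812/133⌉=74 ⌈9937/133⌉=75
  n=80…89: ⌈10062/133⌉=76 ⌈10187/133⌉=77 ⌈10312/133⌉=78 ⌈10437/133⌉=79 ⌈10562/133⌉=80 ⌈10687/133⌉=81 ⌈10812/133⌉=82 ⌈10937/133⌉=83 ⌈11062/133⌉=84 ⌈11187/133⌉=85
  n=90…99: ⌈11312/133⌉=86 ⌈11437/133⌉=86 ⌈11562/133⌉=87 ⌈11687/133⌉=88 ⌈11812/133⌉=89 ⌈11937/133⌉=90 ⌈12062/133⌉=91 ⌈12187/133⌉=92 ⌈12312/133⌉=93 ⌈12437/133⌉=94
  n=100…109: ⌈12562/133⌉=95 ⌈12687/133⌉=96 ⌈12812/133⌉=97 ⌈12937/133⌉=98 ⌈13062/133⌉=99 ⌈13187/133⌉=100 ⌈13312/133⌉=101 ⌈13437/133⌉=102 ⌈13562/133⌉=102 ⌈13687/133⌉=103
  n=110…119: ⌈13812/133⌉=104 ⌈13937/133⌉=105 ⌈14062/133⌉=106 ⌈14187/133⌉=107 ⌈14312/133⌉=108 ⌈14437/133⌉=109 ⌈14562/133⌉=110 ⌈14687/133⌉=111 ⌈14812/133⌉=112 ⌈14937/133⌉=113
  n=120…129: ⌈15062/133⌉=114 ⌈15187/133⌉=115 ⌈15312/133⌉=116 ⌈15437/133⌉=117 ⌈15562/133⌉=118 ⌈15687/133⌉=118 ⌈15812/133⌉=119 ⌈15937/133⌉=120 ⌈16062/133⌉=121 ⌈16187/133⌉=122
  n=130…138: ⌈16312/133⌉=123 ⌈16437/133⌉=124 ⌈16562/133⌉=125 ⌈16687/133⌉=126 ⌈16812/133⌉=127 ⌈16937/133⌉=128 ⌈17062/133⌉=129 ⌈17187/133⌉=130 ⌈17312/133⌉=131
s_n = t_(n+1) − t_n for n = 0 … 137 gives
prefix = 111111101111111111111111011111111111111101111111111111111011111111111111110111111111111111011111111111111110111111111111111101111111111111
slide a length-7 window over [0..6] … [131..137] (132 windows); first occurrence of each distinct factor:
  [  0..  6] 1111111
  [  1..  7] 1111110
  [  2..  8] 1111101
  [  3..  9] 1111011
  [  4.. 10] 1110111
  [  5.. 11] 1101111
  [  6.. 12] 1011111
  [  7.. 13] 0111111
  (the other 124 windows repeat one of these)
distinct factors: {0111111, 1011111, 1101111, 1110111, 1111011, 1111101, 1111110, 1111111}
count = 8  (Sturmian bound for length 7 is 8)


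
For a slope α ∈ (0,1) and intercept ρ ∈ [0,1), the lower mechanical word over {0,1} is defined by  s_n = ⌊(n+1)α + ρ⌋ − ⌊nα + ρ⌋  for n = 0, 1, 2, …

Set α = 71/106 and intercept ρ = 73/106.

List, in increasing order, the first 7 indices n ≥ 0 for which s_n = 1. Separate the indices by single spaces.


0 1 3 4 6 7 9

n=0: ⌊144/106⌋−⌊73/106⌋ = 1−0 = 1  ← one
n=1: ⌊215/106⌋−⌊144/106⌋ = 2−1 = 1  ← one
n=2: ⌊286/106⌋−⌊215/106⌋ = 2−2 = 0
n=3: ⌊357/106⌋−⌊286/106⌋ = 3−2 = 1  ← one
n=4: ⌊428/106⌋−⌊357/106⌋ = 4−3 = 1  ← one
n=5: ⌊499/106⌋−⌊428/106⌋ = 4−4 = 0
n=6: ⌊570/106⌋−⌊499/106⌋ = 5−4 = 1  ← one
n=7: ⌊641/106⌋−⌊570/106⌋ = 6−5 = 1  ← one
n=8: ⌊712/106⌋−⌊641/106⌋ = 6−6 = 0
n=9: ⌊783/106⌋−⌊712/106⌋ = 7−6 = 1  ← one
positions of the first 7 ones: 0 1 3 4 6 7 9


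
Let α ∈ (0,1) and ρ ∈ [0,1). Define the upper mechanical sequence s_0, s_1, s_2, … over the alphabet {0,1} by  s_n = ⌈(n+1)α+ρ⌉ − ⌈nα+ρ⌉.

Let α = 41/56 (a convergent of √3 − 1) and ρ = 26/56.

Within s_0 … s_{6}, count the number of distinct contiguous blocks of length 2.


t_n = ⌈(n·41+26)/56⌉ for n = 0 … 7:
  n=0…7: ⌈26/56⌉=1 ⌈67/56⌉=2 ⌈108/56⌉=2 ⌈149/56⌉=3 ⌈190/56⌉=4 ⌈231/56⌉=5 ⌈272/56⌉=5 ⌈313/56⌉=6
s_n = t_(n+1) − t_n for n = 0 … 6 gives
prefix = 1011101
slide a length-2 window over [0..1] … [5..6] (6 windows); first occurrence of each distinct factor:
  [  0..  1] 10
  [  1..  2] 01
  [  2..  3] 11
  (the other 3 windows repeat one of these)
distinct factors: {01, 10, 11}
count = 3  (Sturmian bound for length 2 is 3)

3


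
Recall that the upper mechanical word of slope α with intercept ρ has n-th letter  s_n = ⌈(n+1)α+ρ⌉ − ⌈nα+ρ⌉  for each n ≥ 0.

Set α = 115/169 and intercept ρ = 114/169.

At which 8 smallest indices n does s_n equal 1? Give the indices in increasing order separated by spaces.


n=0: ⌈229/169⌉−⌈114/169⌉ = 2−1 = 1  ← one
n=1: ⌈344/169⌉−⌈229/169⌉ = 3−2 = 1  ← one
n=2: ⌈459/169⌉−⌈344/169⌉ = 3−3 = 0
n=3: ⌈574/169⌉−⌈459/169⌉ = 4−3 = 1  ← one
n=4: ⌈689/169⌉−⌈574/169⌉ = 5−4 = 1  ← one
n=5: ⌈804/169⌉−⌈689/169⌉ = 5−5 = 0
n=6: ⌈919/169⌉−⌈804/169⌉ = 6−5 = 1  ← one
n=7: ⌈1034/169⌉−⌈919/169⌉ = 7−6 = 1  ← one
n=8: ⌈1149/169⌉−⌈1034/169⌉ = 7−7 = 0
n=9: ⌈1264/169⌉−⌈1149/169⌉ = 8−7 = 1  ← one
n=10: ⌈1379/169⌉−⌈1264/169⌉ = 9−8 = 1  ← one
positions of the first 8 ones: 0 1 3 4 6 7 9 10

0 1 3 4 6 7 9 10


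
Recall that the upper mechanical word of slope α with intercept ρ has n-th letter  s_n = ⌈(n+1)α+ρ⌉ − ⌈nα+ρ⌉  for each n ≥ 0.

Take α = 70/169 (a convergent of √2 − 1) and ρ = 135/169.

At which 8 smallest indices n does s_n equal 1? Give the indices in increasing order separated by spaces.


n=0: ⌈205/169⌉−⌈135/169⌉ = 2−1 = 1  ← one
n=1: ⌈275/169⌉−⌈205/169⌉ = 2−2 = 0
n=2: ⌈345/169⌉−⌈275/169⌉ = 3−2 = 1  ← one
n=3: ⌈415/169⌉−⌈345/169⌉ = 3−3 = 0
n=4: ⌈485/169⌉−⌈415/169⌉ = 3−3 = 0
n=5: ⌈555/169⌉−⌈485/169⌉ = 4−3 = 1  ← one
n=6: ⌈625/169⌉−⌈555/169⌉ = 4−4 = 0
n=7: ⌈695/169⌉−⌈625/169⌉ = 5−4 = 1  ← one
n=8: ⌈765/169⌉−⌈695/169⌉ = 5−5 = 0
n=9: ⌈835/169⌉−⌈765/169⌉ = 5−5 = 0
n=10: ⌈905/169⌉−⌈835/169⌉ = 6−5 = 1  ← one
n=11: ⌈975/169⌉−⌈905/169⌉ = 6−6 = 0
n=12: ⌈1045/169⌉−⌈975/169⌉ = 7−6 = 1  ← one
n=13: ⌈1115/169⌉−⌈1045/169⌉ = 7−7 = 0
n=14: ⌈1185/169⌉−⌈1115/169⌉ = 8−7 = 1  ← one
n=15: ⌈1255/169⌉−⌈1185/169⌉ = 8−8 = 0
n=16: ⌈1325/169⌉−⌈1255/169⌉ = 8−8 = 0
n=17: ⌈1395/169⌉−⌈1325/169⌉ = 9−8 = 1  ← one
positions of the first 8 ones: 0 2 5 7 10 12 14 17

0 2 5 7 10 12 14 17


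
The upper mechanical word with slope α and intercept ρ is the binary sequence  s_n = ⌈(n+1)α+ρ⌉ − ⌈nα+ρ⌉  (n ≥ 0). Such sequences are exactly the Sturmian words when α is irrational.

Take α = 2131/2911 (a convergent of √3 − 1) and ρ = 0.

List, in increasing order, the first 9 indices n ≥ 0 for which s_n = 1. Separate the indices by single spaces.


0 1 2 4 5 6 8 9 10

n=0: ⌈2131/2911⌉−⌈0/2911⌉ = 1−0 = 1  ← one
n=1: ⌈4262/2911⌉−⌈2131/2911⌉ = 2−1 = 1  ← one
n=2: ⌈6393/2911⌉−⌈4262/2911⌉ = 3−2 = 1  ← one
n=3: ⌈8524/2911⌉−⌈6393/2911⌉ = 3−3 = 0
n=4: ⌈10655/2911⌉−⌈8524/2911⌉ = 4−3 = 1  ← one
n=5: ⌈12786/2911⌉−⌈10655/2911⌉ = 5−4 = 1  ← one
n=6: ⌈14917/2911⌉−⌈12786/2911⌉ = 6−5 = 1  ← one
n=7: ⌈17048/2911⌉−⌈14917/2911⌉ = 6−6 = 0
n=8: ⌈19179/2911⌉−⌈17048/2911⌉ = 7−6 = 1  ← one
n=9: ⌈21310/2911⌉−⌈19179/2911⌉ = 8−7 = 1  ← one
n=10: ⌈23441/2911⌉−⌈21310/2911⌉ = 9−8 = 1  ← one
positions of the first 9 ones: 0 1 2 4 5 6 8 9 10


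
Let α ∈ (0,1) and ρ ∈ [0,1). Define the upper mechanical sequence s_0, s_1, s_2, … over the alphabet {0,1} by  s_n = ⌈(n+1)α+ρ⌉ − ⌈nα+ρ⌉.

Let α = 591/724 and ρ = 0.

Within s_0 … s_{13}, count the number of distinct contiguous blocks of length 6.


6

t_n = ⌈(n·591)/724⌉ for n = 0 … 14:
  n=0…9: ⌈0/724⌉=0 ⌈591/724⌉=1 ⌈1182/724⌉=2 ⌈1773/724⌉=3 ⌈2364/724⌉=4 ⌈2955/724⌉=5 ⌈3546/724⌉=5 ⌈4137/724⌉=6 ⌈4728/724⌉=7 ⌈5319/724⌉=8
  n=10…14: ⌈5910/724⌉=9 ⌈6501/724⌉=9 ⌈7092/724⌉=10 ⌈7683/724⌉=11 ⌈8274/724⌉=12
s_n = t_(n+1) − t_n for n = 0 … 13 gives
prefix = 11111011110111
slide a length-6 window over [0..5] … [8..13] (9 windows); first occurrence of each distinct factor:
  [  0..  5] 111110
  [  1..  6] 111101
  [  2..  7] 111011
  [  3..  8] 110111
  [  4..  9] 101111
  [  5.. 10] 011110
  (the other 3 windows repeat one of these)
distinct factors: {011110, 101111, 110111, 111011, 111101, 111110}
count = 6  (Sturmian bound for length 6 is 7)


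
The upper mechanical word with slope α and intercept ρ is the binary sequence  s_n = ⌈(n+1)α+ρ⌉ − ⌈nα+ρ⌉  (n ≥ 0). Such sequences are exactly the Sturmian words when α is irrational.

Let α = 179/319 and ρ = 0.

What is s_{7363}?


1

(n+1)α + ρ = (7364·179) / 319 = 1318156/319
nα + ρ     = (7363·179) / 319 = 1317977/319
⌈1318156/319⌉ = 4133,  ⌈1317977/319⌉ = 4132
s_{7363} = 4133 − 4132 = 1


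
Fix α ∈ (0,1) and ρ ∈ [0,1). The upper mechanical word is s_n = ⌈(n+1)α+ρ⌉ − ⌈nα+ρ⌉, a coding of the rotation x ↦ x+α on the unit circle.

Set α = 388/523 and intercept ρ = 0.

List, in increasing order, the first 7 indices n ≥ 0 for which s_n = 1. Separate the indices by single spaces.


n=0: ⌈388/523⌉−⌈0/523⌉ = 1−0 = 1  ← one
n=1: ⌈776/523⌉−⌈388/523⌉ = 2−1 = 1  ← one
n=2: ⌈1164/523⌉−⌈776/523⌉ = 3−2 = 1  ← one
n=3: ⌈1552/523⌉−⌈1164/523⌉ = 3−3 = 0
n=4: ⌈1940/523⌉−⌈1552/523⌉ = 4−3 = 1  ← one
n=5: ⌈2328/523⌉−⌈1940/523⌉ = 5−4 = 1  ← one
n=6: ⌈2716/523⌉−⌈2328/523⌉ = 6−5 = 1  ← one
n=7: ⌈3104/523⌉−⌈2716/523⌉ = 6−6 = 0
n=8: ⌈3492/523⌉−⌈3104/523⌉ = 7−6 = 1  ← one
positions of the first 7 ones: 0 1 2 4 5 6 8

0 1 2 4 5 6 8


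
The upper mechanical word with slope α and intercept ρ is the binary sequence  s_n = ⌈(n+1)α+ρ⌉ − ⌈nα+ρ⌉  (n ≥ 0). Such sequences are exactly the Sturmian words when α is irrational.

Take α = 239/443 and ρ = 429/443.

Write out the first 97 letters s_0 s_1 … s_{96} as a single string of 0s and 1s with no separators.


1101010101010110101010101011010101010110101010101011010101010101101010101010110101010101011010101

n=0: ⌈(1·239+429)/443⌉ − ⌈(0·239+429)/443⌉ = ⌈668/443⌉ − ⌈429/443⌉ = 2 − 1 = 1
n=1: ⌈(2·239+429)/443⌉ − ⌈(1·239+429)/443⌉ = ⌈907/443⌉ − ⌈668/443⌉ = 3 − 2 = 1
n=2: ⌈(3·239+429)/443⌉ − ⌈(2·239+429)/443⌉ = ⌈1146/443⌉ − ⌈907/443⌉ = 3 − 3 = 0
n=3: ⌈(4·239+429)/443⌉ − ⌈(3·239+429)/443⌉ = ⌈1385/443⌉ − ⌈1146/443⌉ = 4 − 3 = 1
n=4: ⌈(5·239+429)/443⌉ − ⌈(4·239+429)/443⌉ = ⌈1624/443⌉ − ⌈1385/443⌉ = 4 − 4 = 0
n=5: ⌈(6·239+429)/443⌉ − ⌈(5·239+429)/443⌉ = ⌈1863/443⌉ − ⌈1624/443⌉ = 5 − 4 = 1
n=6: ⌈(7·239+429)/443⌉ − ⌈(6·239+429)/443⌉ = ⌈2102/443⌉ − ⌈1863/443⌉ = 5 − 5 = 0
n=7: ⌈(8·239+429)/443⌉ − ⌈(7·239+429)/443⌉ = ⌈2341/443⌉ − ⌈2102/443⌉ = 6 − 5 = 1
n=8: ⌈(9·239+429)/443⌉ − ⌈(8·239+429)/443⌉ = ⌈2580/443⌉ − ⌈2341/443⌉ = 6 − 6 = 0
n=9: ⌈(10·239+429)/443⌉ − ⌈(9·239+429)/443⌉ = ⌈2819/443⌉ − ⌈2580/443⌉ = 7 − 6 = 1
n=10: ⌈(11·239+429)/443⌉ − ⌈(10·239+429)/443⌉ = ⌈3058/443⌉ − ⌈2819/443⌉ = 7 − 7 = 0
n=11: ⌈(12·239+429)/443⌉ − ⌈(11·239+429)/443⌉ = ⌈3297/443⌉ − ⌈3058/443⌉ = 8 − 7 = 1
n=12: ⌈(13·239+429)/443⌉ − ⌈(12·239+429)/443⌉ = ⌈3536/443⌉ − ⌈3297/443⌉ = 8 − 8 = 0
n=13: ⌈(14·239+429)/443⌉ − ⌈(13·239+429)/443⌉ = ⌈3775/443⌉ − ⌈3536/443⌉ = 9 − 8 = 1
n=14: ⌈(15·239+429)/443⌉ − ⌈(14·239+429)/443⌉ = ⌈4014/443⌉ − ⌈3775/443⌉ = 10 − 9 = 1
n=15: ⌈(16·239+429)/443⌉ − ⌈(15·239+429)/443⌉ = ⌈4253/443⌉ − ⌈4014/443⌉ = 10 − 10 = 0
n=16: ⌈(17·239+429)/443⌉ − ⌈(16·239+429)/443⌉ = ⌈4492/443⌉ − ⌈4253/443⌉ = 11 − 10 = 1
n=17: ⌈(18·239+429)/443⌉ − ⌈(17·239+429)/443⌉ = ⌈4731/443⌉ − ⌈4492/443⌉ = 11 − 11 = 0
n=18: ⌈(19·239+429)/443⌉ − ⌈(18·239+429)/443⌉ = ⌈4970/443⌉ − ⌈4731/443⌉ = 12 − 11 = 1
n=19: ⌈(20·239+429)/443⌉ − ⌈(19·239+429)/443⌉ = ⌈5209/443⌉ − ⌈4970/443⌉ = 12 − 12 = 0
n=20: ⌈(21·239+429)/443⌉ − ⌈(20·239+429)/443⌉ = ⌈5448/443⌉ − ⌈5209/443⌉ = 13 − 12 = 1
n=21: ⌈(22·239+429)/443⌉ − ⌈(21·239+429)/443⌉ = ⌈5687/443⌉ − ⌈5448/443⌉ = 13 − 13 = 0
n=22: ⌈(23·239+429)/443⌉ − ⌈(22·239+429)/443⌉ = ⌈5926/443⌉ − ⌈5687/443⌉ = 14 − 13 = 1
n=23: ⌈(24·239+429)/443⌉ − ⌈(23·239+429)/443⌉ = ⌈6165/443⌉ − ⌈5926/443⌉ = 14 − 14 = 0
n=24: ⌈(25·239+429)/443⌉ − ⌈(24·239+429)/443⌉ = ⌈6404/443⌉ − ⌈6165/443⌉ = 15 − 14 = 1
n=25: ⌈(26·239+429)/443⌉ − ⌈(25·239+429)/443⌉ = ⌈6643/443⌉ − ⌈6404/443⌉ = 15 − 15 = 0
n=26: ⌈(27·239+429)/443⌉ − ⌈(26·239+429)/443⌉ = ⌈6882/443⌉ − ⌈6643/443⌉ = 16 − 15 = 1
n=27: ⌈(28·239+429)/443⌉ − ⌈(27·239+429)/443⌉ = ⌈7121/443⌉ − ⌈6882/443⌉ = 17 − 16 = 1
n=28: ⌈(29·239+429)/443⌉ − ⌈(28·239+429)/443⌉ = ⌈7360/443⌉ − ⌈7121/443⌉ = 17 − 17 = 0
n=29: ⌈(30·239+429)/443⌉ − ⌈(29·239+429)/443⌉ = ⌈7599/443⌉ − ⌈7360/443⌉ = 18 − 17 = 1
n=30: ⌈(31·239+429)/443⌉ − ⌈(30·239+429)/443⌉ = ⌈7838/443⌉ − ⌈7599/443⌉ = 18 − 18 = 0
n=31: ⌈(32·239+429)/443⌉ − ⌈(31·239+429)/443⌉ = ⌈8077/443⌉ − ⌈7838/443⌉ = 19 − 18 = 1
n=32: ⌈(33·239+429)/443⌉ − ⌈(32·239+429)/443⌉ = ⌈8316/443⌉ − ⌈8077/443⌉ = 19 − 19 = 0
n=33: ⌈(34·239+429)/443⌉ − ⌈(33·239+429)/443⌉ = ⌈8555/443⌉ − ⌈8316/443⌉ = 20 − 19 = 1
n=34: ⌈(35·239+429)/443⌉ − ⌈(34·239+429)/443⌉ = ⌈8794/443⌉ − ⌈8555/443⌉ = 20 − 20 = 0
n=35: ⌈(36·239+429)/443⌉ − ⌈(35·239+429)/443⌉ = ⌈9033/443⌉ − ⌈8794/443⌉ = 21 − 20 = 1
n=36: ⌈(37·239+429)/443⌉ − ⌈(36·239+429)/443⌉ = ⌈9272/443⌉ − ⌈9033/443⌉ = 21 − 21 = 0
n=37: ⌈(38·239+429)/443⌉ − ⌈(37·239+429)/443⌉ = ⌈9511/443⌉ − ⌈9272/443⌉ = 22 − 21 = 1
n=38: ⌈(39·239+429)/443⌉ − ⌈(38·239+429)/443⌉ = ⌈9750/443⌉ − ⌈9511/443⌉ = 23 − 22 = 1
n=39: ⌈(40·239+429)/443⌉ − ⌈(39·239+429)/443⌉ = ⌈9989/443⌉ − ⌈9750/443⌉ = 23 − 23 = 0
n=40: ⌈(41·239+429)/443⌉ − ⌈(40·239+429)/443⌉ = ⌈10228/443⌉ − ⌈9989/443⌉ = 24 − 23 = 1
n=41: ⌈(42·239+429)/443⌉ − ⌈(41·239+429)/443⌉ = ⌈10467/443⌉ − ⌈10228/443⌉ = 24 − 24 = 0
n=42: ⌈(43·239+429)/443⌉ − ⌈(42·239+429)/443⌉ = ⌈10706/443⌉ − ⌈10467/443⌉ = 25 − 24 = 1
n=43: ⌈(44·239+429)/443⌉ − ⌈(43·239+429)/443⌉ = ⌈10945/443⌉ − ⌈10706/443⌉ = 25 − 25 = 0
n=44: ⌈(45·239+429)/443⌉ − ⌈(44·239+429)/443⌉ = ⌈11184/443⌉ − ⌈10945/443⌉ = 26 − 25 = 1
n=45: ⌈(46·239+429)/443⌉ − ⌈(45·239+429)/443⌉ = ⌈11423/443⌉ − ⌈11184/443⌉ = 26 − 26 = 0
n=46: ⌈(47·239+429)/443⌉ − ⌈(46·239+429)/443⌉ = ⌈11662/443⌉ − ⌈11423/443⌉ = 27 − 26 = 1
n=47: ⌈(48·239+429)/443⌉ − ⌈(47·239+429)/443⌉ = ⌈11901/443⌉ − ⌈11662/443⌉ = 27 − 27 = 0
n=48: ⌈(49·239+429)/443⌉ − ⌈(48·239+429)/443⌉ = ⌈12140/443⌉ − ⌈11901/443⌉ = 28 − 27 = 1
n=49: ⌈(50·239+429)/443⌉ − ⌈(49·239+429)/443⌉ = ⌈12379/443⌉ − ⌈12140/443⌉ = 28 − 28 = 0
n=50: ⌈(51·239+429)/443⌉ − ⌈(50·239+429)/443⌉ = ⌈12618/443⌉ − ⌈12379/443⌉ = 29 − 28 = 1
n=51: ⌈(52·239+429)/443⌉ − ⌈(51·239+429)/443⌉ = ⌈12857/443⌉ − ⌈12618/443⌉ = 30 − 29 = 1
n=52: ⌈(53·239+429)/443⌉ − ⌈(52·239+429)/443⌉ = ⌈13096/443⌉ − ⌈12857/443⌉ = 30 − 30 = 0
n=53: ⌈(54·239+429)/443⌉ − ⌈(53·239+429)/443⌉ = ⌈13335/443⌉ − ⌈13096/443⌉ = 31 − 30 = 1
n=54: ⌈(55·239+429)/443⌉ − ⌈(54·239+429)/443⌉ = ⌈13574/443⌉ − ⌈13335/443⌉ = 31 − 31 = 0
n=55: ⌈(56·239+429)/443⌉ − ⌈(55·239+429)/443⌉ = ⌈13813/443⌉ − ⌈13574/443⌉ = 32 − 31 = 1
n=56: ⌈(57·239+429)/443⌉ − ⌈(56·239+429)/443⌉ = ⌈14052/443⌉ − ⌈13813/443⌉ = 32 − 32 = 0
n=57: ⌈(58·239+429)/443⌉ − ⌈(57·239+429)/443⌉ = ⌈14291/443⌉ − ⌈14052/443⌉ = 33 − 32 = 1
n=58: ⌈(59·239+429)/443⌉ − ⌈(58·239+429)/443⌉ = ⌈14530/443⌉ − ⌈14291/443⌉ = 33 − 33 = 0
n=59: ⌈(60·239+429)/443⌉ − ⌈(59·239+429)/443⌉ = ⌈14769/443⌉ − ⌈14530/443⌉ = 34 − 33 = 1
n=60: ⌈(61·239+429)/443⌉ − ⌈(60·239+429)/443⌉ = ⌈15008/443⌉ − ⌈14769/443⌉ = 34 − 34 = 0
n=61: ⌈(62·239+429)/443⌉ − ⌈(61·239+429)/443⌉ = ⌈15247/443⌉ − ⌈15008/443⌉ = 35 − 34 = 1
n=62: ⌈(63·239+429)/443⌉ − ⌈(62·239+429)/443⌉ = ⌈15486/443⌉ − ⌈15247/443⌉ = 35 − 35 = 0
n=63: ⌈(64·239+429)/443⌉ − ⌈(63·239+429)/443⌉ = ⌈15725/443⌉ − ⌈15486/443⌉ = 36 − 35 = 1
n=64: ⌈(65·239+429)/443⌉ − ⌈(64·239+429)/443⌉ = ⌈15964/443⌉ − ⌈15725/443⌉ = 37 − 36 = 1
n=65: ⌈(66·239+429)/443⌉ − ⌈(65·239+429)/443⌉ = ⌈16203/443⌉ − ⌈15964/443⌉ = 37 − 37 = 0
n=66: ⌈(67·239+429)/443⌉ − ⌈(66·239+429)/443⌉ = ⌈16442/443⌉ − ⌈16203/443⌉ = 38 − 37 = 1
n=67: ⌈(68·239+429)/443⌉ − ⌈(67·239+429)/443⌉ = ⌈16681/443⌉ − ⌈16442/443⌉ = 38 − 38 = 0
n=68: ⌈(69·239+429)/443⌉ − ⌈(68·239+429)/443⌉ = ⌈16920/443⌉ − ⌈16681/443⌉ = 39 − 38 = 1
n=69: ⌈(70·239+429)/443⌉ − ⌈(69·239+429)/443⌉ = ⌈17159/443⌉ − ⌈16920/443⌉ = 39 − 39 = 0
n=70: ⌈(71·239+429)/443⌉ − ⌈(70·239+429)/443⌉ = ⌈17398/443⌉ − ⌈17159/443⌉ = 40 − 39 = 1
n=71: ⌈(72·239+429)/443⌉ − ⌈(71·239+429)/443⌉ = ⌈17637/443⌉ − ⌈17398/443⌉ = 40 − 40 = 0
n=72: ⌈(73·239+429)/443⌉ − ⌈(72·239+429)/443⌉ = ⌈17876/443⌉ − ⌈17637/443⌉ = 41 − 40 = 1
n=73: ⌈(74·239+429)/443⌉ − ⌈(73·239+429)/443⌉ = ⌈18115/443⌉ − ⌈17876/443⌉ = 41 − 41 = 0
n=74: ⌈(75·239+429)/443⌉ − ⌈(74·239+429)/443⌉ = ⌈18354/443⌉ − ⌈18115/443⌉ = 42 − 41 = 1
n=75: ⌈(76·239+429)/443⌉ − ⌈(75·239+429)/443⌉ = ⌈18593/443⌉ − ⌈18354/443⌉ = 42 − 42 = 0
n=76: ⌈(77·239+429)/443⌉ − ⌈(76·239+429)/443⌉ = ⌈18832/443⌉ − ⌈18593/443⌉ = 43 − 42 = 1
n=77: ⌈(78·239+429)/443⌉ − ⌈(77·239+429)/443⌉ = ⌈19071/443⌉ − ⌈18832/443⌉ = 44 − 43 = 1
n=78: ⌈(79·239+429)/443⌉ − ⌈(78·239+429)/443⌉ = ⌈19310/443⌉ − ⌈19071/443⌉ = 44 − 44 = 0
n=79: ⌈(80·239+429)/443⌉ − ⌈(79·239+429)/443⌉ = ⌈19549/443⌉ − ⌈19310/443⌉ = 45 − 44 = 1
n=80: ⌈(81·239+429)/443⌉ − ⌈(80·239+429)/443⌉ = ⌈19788/443⌉ − ⌈19549/443⌉ = 45 − 45 = 0
n=81: ⌈(82·239+429)/443⌉ − ⌈(81·239+429)/443⌉ = ⌈20027/443⌉ − ⌈19788/443⌉ = 46 − 45 = 1
n=82: ⌈(83·239+429)/443⌉ − ⌈(82·239+429)/443⌉ = ⌈20266/443⌉ − ⌈20027/443⌉ = 46 − 46 = 0
n=83: ⌈(84·239+429)/443⌉ − ⌈(83·239+429)/443⌉ = ⌈20505/443⌉ − ⌈20266/443⌉ = 47 − 46 = 1
n=84: ⌈(85·239+429)/443⌉ − ⌈(84·239+429)/443⌉ = ⌈20744/443⌉ − ⌈20505/443⌉ = 47 − 47 = 0
n=85: ⌈(86·239+429)/443⌉ − ⌈(85·239+429)/443⌉ = ⌈20983/443⌉ − ⌈20744/443⌉ = 48 − 47 = 1
n=86: ⌈(87·239+429)/443⌉ − ⌈(86·239+429)/443⌉ = ⌈21222/443⌉ − ⌈20983/443⌉ = 48 − 48 = 0
n=87: ⌈(88·239+429)/443⌉ − ⌈(87·239+429)/443⌉ = ⌈21461/443⌉ − ⌈21222/443⌉ = 49 − 48 = 1
n=88: ⌈(89·239+429)/443⌉ − ⌈(88·239+429)/443⌉ = ⌈21700/443⌉ − ⌈21461/443⌉ = 49 − 49 = 0
n=89: ⌈(90·239+429)/443⌉ − ⌈(89·239+429)/443⌉ = ⌈21939/443⌉ − ⌈21700/443⌉ = 50 − 49 = 1
n=90: ⌈(91·239+429)/443⌉ − ⌈(90·239+429)/443⌉ = ⌈22178/443⌉ − ⌈21939/443⌉ = 51 − 50 = 1
n=91: ⌈(92·239+429)/443⌉ − ⌈(91·239+429)/443⌉ = ⌈22417/443⌉ − ⌈22178/443⌉ = 51 − 51 = 0
n=92: ⌈(93·239+429)/443⌉ − ⌈(92·239+429)/443⌉ = ⌈22656/443⌉ − ⌈22417/443⌉ = 52 − 51 = 1
n=93: ⌈(94·239+429)/443⌉ − ⌈(93·239+429)/443⌉ = ⌈22895/443⌉ − ⌈22656/443⌉ = 52 − 52 = 0
n=94: ⌈(95·239+429)/443⌉ − ⌈(94·239+429)/443⌉ = ⌈23134/443⌉ − ⌈22895/443⌉ = 53 − 52 = 1
n=95: ⌈(96·239+429)/443⌉ − ⌈(95·239+429)/443⌉ = ⌈23373/443⌉ − ⌈23134/443⌉ = 53 − 53 = 0
n=96: ⌈(97·239+429)/443⌉ − ⌈(96·239+429)/443⌉ = ⌈23612/443⌉ − ⌈23373/443⌉ = 54 − 53 = 1


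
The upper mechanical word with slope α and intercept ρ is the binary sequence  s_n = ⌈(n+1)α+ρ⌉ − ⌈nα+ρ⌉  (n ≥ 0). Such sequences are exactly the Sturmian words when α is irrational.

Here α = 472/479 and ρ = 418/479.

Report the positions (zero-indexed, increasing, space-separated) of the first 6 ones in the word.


0 1 2 3 4 5

n=0: ⌈890/479⌉−⌈418/479⌉ = 2−1 = 1  ← one
n=1: ⌈1362/479⌉−⌈890/479⌉ = 3−2 = 1  ← one
n=2: ⌈1834/479⌉−⌈1362/479⌉ = 4−3 = 1  ← one
n=3: ⌈2306/479⌉−⌈1834/479⌉ = 5−4 = 1  ← one
n=4: ⌈2778/479⌉−⌈2306/479⌉ = 6−5 = 1  ← one
n=5: ⌈3250/479⌉−⌈2778/479⌉ = 7−6 = 1  ← one
positions of the first 6 ones: 0 1 2 3 4 5


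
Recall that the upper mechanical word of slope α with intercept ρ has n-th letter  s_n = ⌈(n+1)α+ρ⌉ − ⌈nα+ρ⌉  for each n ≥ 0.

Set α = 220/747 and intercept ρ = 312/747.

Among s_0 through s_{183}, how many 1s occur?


#1s = Σ_{n=0}^{183} s_n = Σ_{n=0}^{183} (⌈(n+1)α+ρ⌉ − ⌈nα+ρ⌉)
the sum telescopes: every ⌈nα+ρ⌉ with 0 < n < 184 appears once with + and once with −, leaving ⌈184α+ρ⌉ − ⌈0·α+ρ⌉
184α + ρ = (184·220 + 312) / 747 = 40792/747
ρ = 312/747
⌈40792/747⌉ = 55,  ⌈312/747⌉ = 1
#1s = 55 − 1 = 54

54


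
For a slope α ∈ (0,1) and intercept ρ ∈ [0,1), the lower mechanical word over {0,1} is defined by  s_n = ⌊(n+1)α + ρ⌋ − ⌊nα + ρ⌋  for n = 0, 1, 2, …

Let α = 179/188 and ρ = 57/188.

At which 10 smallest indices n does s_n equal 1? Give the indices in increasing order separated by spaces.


n=0: ⌊236/188⌋−⌊57/188⌋ = 1−0 = 1  ← one
n=1: ⌊415/188⌋−⌊236/188⌋ = 2−1 = 1  ← one
n=2: ⌊594/188⌋−⌊415/188⌋ = 3−2 = 1  ← one
n=3: ⌊773/188⌋−⌊594/188⌋ = 4−3 = 1  ← one
n=4: ⌊952/188⌋−⌊773/188⌋ = 5−4 = 1  ← one
n=5: ⌊1131/188⌋−⌊952/188⌋ = 6−5 = 1  ← one
n=6: ⌊1310/188⌋−⌊1131/188⌋ = 6−6 = 0
n=7: ⌊1489/188⌋−⌊1310/188⌋ = 7−6 = 1  ← one
n=8: ⌊1668/188⌋−⌊1489/188⌋ = 8−7 = 1  ← one
n=9: ⌊1847/188⌋−⌊1668/188⌋ = 9−8 = 1  ← one
n=10: ⌊2026/188⌋−⌊1847/188⌋ = 10−9 = 1  ← one
positions of the first 10 ones: 0 1 2 3 4 5 7 8 9 10

0 1 2 3 4 5 7 8 9 10


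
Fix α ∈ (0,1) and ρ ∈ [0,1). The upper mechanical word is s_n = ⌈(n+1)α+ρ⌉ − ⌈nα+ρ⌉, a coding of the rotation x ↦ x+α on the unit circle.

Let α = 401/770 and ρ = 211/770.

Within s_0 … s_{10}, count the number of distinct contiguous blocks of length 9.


3

t_n = ⌈(n·401+211)/770⌉ for n = 0 … 11:
  n=0…9: ⌈211/770⌉=1 ⌈612/770⌉=1 ⌈1013/770⌉=2 ⌈1414/770⌉=2 ⌈1815/770⌉=3 ⌈2216/770⌉=3 ⌈2617/770⌉=4 ⌈3018/770⌉=4 ⌈3419/770⌉=5 ⌈3820/770⌉=5
  n=10…11: ⌈4221/770⌉=6 ⌈4622/770⌉=7
s_n = t_(n+1) − t_n for n = 0 … 10 gives
prefix = 01010101011
slide a length-9 window over [0..8] … [2..10] (3 windows); first occurrence of each distinct factor:
  [  0..  8] 010101010
  [  1..  9] 101010101
  [  2.. 10] 010101011
distinct factors: {010101010, 010101011, 101010101}
count = 3  (Sturmian bound for length 9 is 10)


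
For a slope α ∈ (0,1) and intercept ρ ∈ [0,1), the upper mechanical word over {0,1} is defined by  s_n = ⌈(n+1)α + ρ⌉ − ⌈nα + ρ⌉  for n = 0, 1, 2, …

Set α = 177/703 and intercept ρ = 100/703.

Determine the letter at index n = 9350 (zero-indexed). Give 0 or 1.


(n+1)α + ρ = (9351·177 + 100) / 703 = 1655227/703
nα + ρ     = (9350·177 + 100) / 703 = 1655050/703
⌈1655227/703⌉ = 2355,  ⌈1655050/703⌉ = 2355
s_{9350} = 2355 − 2355 = 0

0


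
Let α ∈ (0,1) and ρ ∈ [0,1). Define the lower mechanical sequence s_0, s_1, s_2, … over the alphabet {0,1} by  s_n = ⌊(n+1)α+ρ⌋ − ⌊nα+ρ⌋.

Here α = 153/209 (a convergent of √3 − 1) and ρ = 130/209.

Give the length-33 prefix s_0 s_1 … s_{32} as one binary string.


110111011011101110110111011101110

n=0: ⌊(1·153+130)/209⌋ − ⌊(0·153+130)/209⌋ = ⌊283/209⌋ − ⌊130/209⌋ = 1 − 0 = 1
n=1: ⌊(2·153+130)/209⌋ − ⌊(1·153+130)/209⌋ = ⌊436/209⌋ − ⌊283/209⌋ = 2 − 1 = 1
n=2: ⌊(3·153+130)/209⌋ − ⌊(2·153+130)/209⌋ = ⌊589/209⌋ − ⌊436/209⌋ = 2 − 2 = 0
n=3: ⌊(4·153+130)/209⌋ − ⌊(3·153+130)/209⌋ = ⌊742/209⌋ − ⌊589/209⌋ = 3 − 2 = 1
n=4: ⌊(5·153+130)/209⌋ − ⌊(4·153+130)/209⌋ = ⌊895/209⌋ − ⌊742/209⌋ = 4 − 3 = 1
n=5: ⌊(6·153+130)/209⌋ − ⌊(5·153+130)/209⌋ = ⌊1048/209⌋ − ⌊895/209⌋ = 5 − 4 = 1
n=6: ⌊(7·153+130)/209⌋ − ⌊(6·153+130)/209⌋ = ⌊1201/209⌋ − ⌊1048/209⌋ = 5 − 5 = 0
n=7: ⌊(8·153+130)/209⌋ − ⌊(7·153+130)/209⌋ = ⌊1354/209⌋ − ⌊1201/209⌋ = 6 − 5 = 1
n=8: ⌊(9·153+130)/209⌋ − ⌊(8·153+130)/209⌋ = ⌊1507/209⌋ − ⌊1354/209⌋ = 7 − 6 = 1
n=9: ⌊(10·153+130)/209⌋ − ⌊(9·153+130)/209⌋ = ⌊1660/209⌋ − ⌊1507/209⌋ = 7 − 7 = 0
n=10: ⌊(11·153+130)/209⌋ − ⌊(10·153+130)/209⌋ = ⌊1813/209⌋ − ⌊1660/209⌋ = 8 − 7 = 1
n=11: ⌊(12·153+130)/209⌋ − ⌊(11·153+130)/209⌋ = ⌊1966/209⌋ − ⌊1813/209⌋ = 9 − 8 = 1
n=12: ⌊(13·153+130)/209⌋ − ⌊(12·153+130)/209⌋ = ⌊2119/209⌋ − ⌊1966/209⌋ = 10 − 9 = 1
n=13: ⌊(14·153+130)/209⌋ − ⌊(13·153+130)/209⌋ = ⌊2272/209⌋ − ⌊2119/209⌋ = 10 − 10 = 0
n=14: ⌊(15·153+130)/209⌋ − ⌊(14·153+130)/209⌋ = ⌊2425/209⌋ − ⌊2272/209⌋ = 11 − 10 = 1
n=15: ⌊(16·153+130)/209⌋ − ⌊(15·153+130)/209⌋ = ⌊2578/209⌋ − ⌊2425/209⌋ = 12 − 11 = 1
n=16: ⌊(17·153+130)/209⌋ − ⌊(16·153+130)/209⌋ = ⌊2731/209⌋ − ⌊2578/209⌋ = 13 − 12 = 1
n=17: ⌊(18·153+130)/209⌋ − ⌊(17·153+130)/209⌋ = ⌊2884/209⌋ − ⌊2731/209⌋ = 13 − 13 = 0
n=18: ⌊(19·153+130)/209⌋ − ⌊(18·153+130)/209⌋ = ⌊3037/209⌋ − ⌊2884/209⌋ = 14 − 13 = 1
n=19: ⌊(20·153+130)/209⌋ − ⌊(19·153+130)/209⌋ = ⌊3190/209⌋ − ⌊3037/209⌋ = 15 − 14 = 1
n=20: ⌊(21·153+130)/209⌋ − ⌊(20·153+130)/209⌋ = ⌊3343/209⌋ − ⌊3190/209⌋ = 15 − 15 = 0
n=21: ⌊(22·153+130)/209⌋ − ⌊(21·153+130)/209⌋ = ⌊3496/209⌋ − ⌊3343/209⌋ = 16 − 15 = 1
n=22: ⌊(23·153+130)/209⌋ − ⌊(22·153+130)/209⌋ = ⌊3649/209⌋ − ⌊3496/209⌋ = 17 − 16 = 1
n=23: ⌊(24·153+130)/209⌋ − ⌊(23·153+130)/209⌋ = ⌊3802/209⌋ − ⌊3649/209⌋ = 18 − 17 = 1
n=24: ⌊(25·153+130)/209⌋ − ⌊(24·153+130)/209⌋ = ⌊3955/209⌋ − ⌊3802/209⌋ = 18 − 18 = 0
n=25: ⌊(26·153+130)/209⌋ − ⌊(25·153+130)/209⌋ = ⌊4108/209⌋ − ⌊3955/209⌋ = 19 − 18 = 1
n=26: ⌊(27·153+130)/209⌋ − ⌊(26·153+130)/209⌋ = ⌊4261/209⌋ − ⌊4108/209⌋ = 20 − 19 = 1
n=27: ⌊(28·153+130)/209⌋ − ⌊(27·153+130)/209⌋ = ⌊4414/209⌋ − ⌊4261/209⌋ = 21 − 20 = 1
n=28: ⌊(29·153+130)/209⌋ − ⌊(28·153+130)/209⌋ = ⌊4567/209⌋ − ⌊4414/209⌋ = 21 − 21 = 0
n=29: ⌊(30·153+130)/209⌋ − ⌊(29·153+130)/209⌋ = ⌊4720/209⌋ − ⌊4567/209⌋ = 22 − 21 = 1
n=30: ⌊(31·153+130)/209⌋ − ⌊(30·153+130)/209⌋ = ⌊4873/209⌋ − ⌊4720/209⌋ = 23 − 22 = 1
n=31: ⌊(32·153+130)/209⌋ − ⌊(31·153+130)/209⌋ = ⌊5026/209⌋ − ⌊4873/209⌋ = 24 − 23 = 1
n=32: ⌊(33·153+130)/209⌋ − ⌊(32·153+130)/209⌋ = ⌊5179/209⌋ − ⌊5026/209⌋ = 24 − 24 = 0
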